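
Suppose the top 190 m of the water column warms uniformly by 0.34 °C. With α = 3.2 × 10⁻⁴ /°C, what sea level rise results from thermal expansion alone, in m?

Δh = αΔT·H = 3.2×10⁻⁴ × 0.34 × 190 = 0.020672 m

Δh ≈ 0.0207 m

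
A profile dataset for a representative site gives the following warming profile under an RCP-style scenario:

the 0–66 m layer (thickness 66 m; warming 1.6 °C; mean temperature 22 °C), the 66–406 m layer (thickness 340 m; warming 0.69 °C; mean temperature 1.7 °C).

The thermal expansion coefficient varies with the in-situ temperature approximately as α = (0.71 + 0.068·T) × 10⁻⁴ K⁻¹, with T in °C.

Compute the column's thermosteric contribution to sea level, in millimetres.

42.7 mm of thermosteric rise

Layer 1: α = (0.71 + 0.068×22)×10⁻⁴ = 2.206×10⁻⁴ K⁻¹
Layer 2: α = (0.71 + 0.068×1.7)×10⁻⁴ = 0.8256×10⁻⁴ K⁻¹
Layer 1: 2.206×10⁻⁴ × 66 × 1.6 = 0.02329536 m
Layer 2: 0.69 × 0.8256×10⁻⁴ × 340 = 0.019368576 m
Δh = 0.02329536 + 0.019368576 = 0.042663936 m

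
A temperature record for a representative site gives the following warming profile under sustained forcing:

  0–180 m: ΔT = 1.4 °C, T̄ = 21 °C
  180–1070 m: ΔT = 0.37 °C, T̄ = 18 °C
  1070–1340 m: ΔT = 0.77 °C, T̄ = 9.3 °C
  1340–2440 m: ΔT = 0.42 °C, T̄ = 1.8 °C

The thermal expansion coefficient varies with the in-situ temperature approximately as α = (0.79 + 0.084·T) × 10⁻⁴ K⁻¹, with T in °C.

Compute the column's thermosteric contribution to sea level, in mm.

220 mm of thermosteric rise

Layer 1: α = (0.79 + 0.084×21)×10⁻⁴ = 2.554×10⁻⁴ K⁻¹
Layer 2: α = (0.79 + 0.084×18)×10⁻⁴ = 2.302×10⁻⁴ K⁻¹
Layer 3: α = (0.79 + 0.084×9.3)×10⁻⁴ = 1.5712×10⁻⁴ K⁻¹
Layer 4: α = (0.79 + 0.084×1.8)×10⁻⁴ = 0.9412×10⁻⁴ K⁻¹
Layer 1: 1.4 × 2.554×10⁻⁴ × 180 = 0.0643608 m
Layer 2: 2.302×10⁻⁴ × 890 × 0.37 = 0.07580486 m
Layer 3: 1.5712×10⁻⁴ × 0.77 × 270 = 0.032665248 m
1340–2440 m: 1100 × 0.9412×10⁻⁴ × 0.42 = 0.04348344 m
Δh = 0.0643608 + 0.07580486 + 0.032665248 + 0.04348344 = 0.216314348 m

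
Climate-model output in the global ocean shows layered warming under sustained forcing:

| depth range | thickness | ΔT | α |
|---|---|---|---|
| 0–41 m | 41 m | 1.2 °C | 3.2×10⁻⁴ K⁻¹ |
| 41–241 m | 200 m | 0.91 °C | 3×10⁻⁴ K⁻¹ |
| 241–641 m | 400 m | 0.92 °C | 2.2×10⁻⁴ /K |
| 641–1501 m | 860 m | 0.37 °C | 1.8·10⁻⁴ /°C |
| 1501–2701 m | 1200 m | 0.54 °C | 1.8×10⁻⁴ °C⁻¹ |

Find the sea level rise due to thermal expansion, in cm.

0–41 m: 41 × 1.2 × 3.2×10⁻⁴ = 0.015744 m
Layer 2: 0.91 × 200 × 3×10⁻⁴ = 0.05460 m
400 × 2.2×10⁻⁴ × 0.92 = 0.08096 m
Layer 4: 1.8×10⁻⁴ × 860 × 0.37 = 0.057276 m
Layer 5: 1.8×10⁻⁴ × 1200 × 0.54 = 0.11664 m
Δh = 0.015744 + 0.05460 + 0.08096 + 0.057276 + 0.11664 = 0.32522 m

32.5 cm of thermosteric rise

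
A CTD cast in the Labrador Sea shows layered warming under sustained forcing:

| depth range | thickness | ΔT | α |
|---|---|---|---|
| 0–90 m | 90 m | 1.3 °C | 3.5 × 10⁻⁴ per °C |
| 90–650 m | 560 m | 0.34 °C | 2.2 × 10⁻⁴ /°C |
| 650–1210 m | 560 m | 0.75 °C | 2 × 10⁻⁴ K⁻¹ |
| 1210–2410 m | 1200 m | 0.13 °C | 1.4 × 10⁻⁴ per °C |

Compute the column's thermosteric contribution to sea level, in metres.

Layer 1: 90 × 3.5×10⁻⁴ × 1.3 = 0.04095 m
2.2×10⁻⁴ × 0.34 × 560 = 0.041888 m
650–1210 m: 2×10⁻⁴ × 0.75 × 560 = 0.08400 m
1210–2410 m: 1200 × 0.13 × 1.4×10⁻⁴ = 0.02184 m
Δh = 0.04095 + 0.041888 + 0.08400 + 0.02184 = 0.188678 m

0.19 m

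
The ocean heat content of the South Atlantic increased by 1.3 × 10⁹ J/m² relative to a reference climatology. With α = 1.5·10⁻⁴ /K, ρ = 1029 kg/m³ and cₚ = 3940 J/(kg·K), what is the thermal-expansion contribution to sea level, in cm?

Δh = αQ/(ρcₚ) = 1.5×10⁻⁴ × 1.3×10⁹ / (1029 × 3940) ≈ 0.048098 m

Δh = 4.81 cm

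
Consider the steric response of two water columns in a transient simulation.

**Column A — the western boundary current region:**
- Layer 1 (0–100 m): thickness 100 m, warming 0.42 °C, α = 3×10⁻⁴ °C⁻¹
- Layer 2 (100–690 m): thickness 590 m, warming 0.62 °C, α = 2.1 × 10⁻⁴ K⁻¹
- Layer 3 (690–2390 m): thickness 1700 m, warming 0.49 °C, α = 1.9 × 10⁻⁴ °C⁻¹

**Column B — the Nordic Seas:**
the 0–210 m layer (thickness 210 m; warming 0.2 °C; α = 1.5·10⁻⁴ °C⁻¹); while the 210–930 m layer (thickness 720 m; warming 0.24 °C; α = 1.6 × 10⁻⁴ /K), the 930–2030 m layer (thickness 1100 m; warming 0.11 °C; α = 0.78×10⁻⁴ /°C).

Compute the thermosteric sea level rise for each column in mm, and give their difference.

A Layer 1: 100 × 0.42 × 3×10⁻⁴ = 0.01260 m
A 590 × 2.1×10⁻⁴ × 0.62 = 0.076818 m
A 690–2390 m: 0.49 × 1.9×10⁻⁴ × 1700 = 0.15827 m
A total: 0.247688 m
B 210 × 1.5×10⁻⁴ × 0.2 = 0.00630 m
B 1.6×10⁻⁴ × 720 × 0.24 = 0.027648 m
B Layer 3: 1100 × 0.11 × 0.78×10⁻⁴ = 0.009438 m
B total: 0.043386 m
Difference: 0.247688 − 0.043386 = 0.204302 m

A: 250 mm; B: 43 mm; difference 200 mm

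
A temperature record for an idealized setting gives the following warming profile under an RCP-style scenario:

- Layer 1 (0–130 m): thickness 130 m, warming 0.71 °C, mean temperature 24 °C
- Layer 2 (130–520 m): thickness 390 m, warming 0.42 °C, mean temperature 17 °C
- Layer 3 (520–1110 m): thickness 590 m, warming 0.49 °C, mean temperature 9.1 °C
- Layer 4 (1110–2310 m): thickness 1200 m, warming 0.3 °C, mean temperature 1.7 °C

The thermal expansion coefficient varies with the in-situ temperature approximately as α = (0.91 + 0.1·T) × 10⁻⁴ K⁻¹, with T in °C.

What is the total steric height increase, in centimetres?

Δh ≈ 16.5 cm

Layer 1: α = (0.91 + 0.1×24)×10⁻⁴ = 3.31×10⁻⁴ K⁻¹
Layer 2: α = (0.91 + 0.1×17)×10⁻⁴ = 2.61×10⁻⁴ K⁻¹
Layer 3: α = (0.91 + 0.1×9.1)×10⁻⁴ = 1.82×10⁻⁴ K⁻¹
Layer 4: α = (0.91 + 0.1×1.7)×10⁻⁴ = 1.08×10⁻⁴ K⁻¹
Layer 1: 130 × 3.31×10⁻⁴ × 0.71 = 0.0305513 m
130–520 m: 390 × 2.61×10⁻⁴ × 0.42 = 0.0427518 m
520–1110 m: 590 × 1.82×10⁻⁴ × 0.49 = 0.0526162 m
1110–2310 m: 1.08×10⁻⁴ × 0.3 × 1200 = 0.03888 m
Δh = 0.0305513 + 0.0427518 + 0.0526162 + 0.03888 = 0.1647993 m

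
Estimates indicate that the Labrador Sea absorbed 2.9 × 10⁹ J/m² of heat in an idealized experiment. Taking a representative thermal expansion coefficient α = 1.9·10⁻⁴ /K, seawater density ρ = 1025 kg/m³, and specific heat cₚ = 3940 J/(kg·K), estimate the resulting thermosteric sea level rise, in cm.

about 14 cm

Δh = αQ/(ρcₚ) = 1.9×10⁻⁴ × 2.9×10⁹ / (1025 × 3940) ≈ 0.13644 m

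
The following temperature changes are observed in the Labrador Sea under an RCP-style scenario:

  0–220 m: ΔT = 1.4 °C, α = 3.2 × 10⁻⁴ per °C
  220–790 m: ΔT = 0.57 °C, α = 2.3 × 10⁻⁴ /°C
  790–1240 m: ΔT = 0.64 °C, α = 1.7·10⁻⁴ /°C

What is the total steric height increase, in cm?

0–220 m: 220 × 1.4 × 3.2×10⁻⁴ = 0.09856 m
Layer 2: 0.57 × 2.3×10⁻⁴ × 570 = 0.074727 m
Layer 3: 450 × 1.7×10⁻⁴ × 0.64 = 0.04896 m
Δh = 0.09856 + 0.074727 + 0.04896 = 0.222247 m

Δh ≈ 22.2 cm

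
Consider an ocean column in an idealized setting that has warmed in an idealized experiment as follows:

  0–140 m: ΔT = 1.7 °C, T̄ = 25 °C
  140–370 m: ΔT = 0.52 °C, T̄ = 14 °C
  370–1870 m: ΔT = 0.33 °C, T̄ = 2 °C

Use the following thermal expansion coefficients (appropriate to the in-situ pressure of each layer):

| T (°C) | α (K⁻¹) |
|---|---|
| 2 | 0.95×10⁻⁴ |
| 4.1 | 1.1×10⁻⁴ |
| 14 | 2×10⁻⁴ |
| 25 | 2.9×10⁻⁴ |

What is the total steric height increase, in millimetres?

Δh ≈ 140 mm

Layer 1 at 25 °C → α = 2.9×10⁻⁴ K⁻¹
Layer 2 at 14 °C → α = 2×10⁻⁴ K⁻¹
Layer 3 at 2 °C → α = 0.95×10⁻⁴ K⁻¹
0–140 m: 1.7 × 2.9×10⁻⁴ × 140 = 0.06902 m
140–370 m: 230 × 0.52 × 2×10⁻⁴ = 0.02392 m
0.33 × 1500 × 0.95×10⁻⁴ = 0.047025 m
Δh = 0.06902 + 0.02392 + 0.047025 = 0.139965 m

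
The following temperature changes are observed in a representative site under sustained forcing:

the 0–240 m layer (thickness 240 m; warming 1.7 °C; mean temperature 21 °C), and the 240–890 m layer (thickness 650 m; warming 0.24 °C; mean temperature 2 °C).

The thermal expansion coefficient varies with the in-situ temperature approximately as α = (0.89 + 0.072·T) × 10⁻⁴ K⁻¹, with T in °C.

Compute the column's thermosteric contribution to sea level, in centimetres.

Layer 1: α = (0.89 + 0.072×21)×10⁻⁴ = 2.402×10⁻⁴ K⁻¹
Layer 2: α = (0.89 + 0.072×2)×10⁻⁴ = 1.034×10⁻⁴ K⁻¹
0–240 m: 2.402×10⁻⁴ × 240 × 1.7 = 0.0980016 m
Layer 2: 1.034×10⁻⁴ × 650 × 0.24 = 0.0161304 m
Δh = 0.0980016 + 0.0161304 = 0.114132 m ≈ 11.4 cm

11.4 cm of thermosteric rise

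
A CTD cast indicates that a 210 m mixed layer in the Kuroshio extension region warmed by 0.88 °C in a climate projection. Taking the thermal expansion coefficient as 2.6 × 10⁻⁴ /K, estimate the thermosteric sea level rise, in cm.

Δh = αΔT·H = 2.6×10⁻⁴ × 0.88 × 210 = 0.048048 m

4.80 cm of thermosteric rise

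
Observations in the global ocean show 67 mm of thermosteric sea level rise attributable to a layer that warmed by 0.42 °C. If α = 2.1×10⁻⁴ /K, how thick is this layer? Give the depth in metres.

H ≈ 760 m

H = Δh/(αΔT) = 0.067 / (2.1×10⁻⁴ × 0.42) ≈ 759.6 m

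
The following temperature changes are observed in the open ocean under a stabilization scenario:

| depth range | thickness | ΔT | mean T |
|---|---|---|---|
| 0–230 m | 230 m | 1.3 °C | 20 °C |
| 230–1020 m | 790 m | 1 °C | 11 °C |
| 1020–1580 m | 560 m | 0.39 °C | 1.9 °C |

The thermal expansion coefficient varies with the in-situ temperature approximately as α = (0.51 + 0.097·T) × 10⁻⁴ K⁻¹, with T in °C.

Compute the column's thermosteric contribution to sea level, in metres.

Layer 1: α = (0.51 + 0.097×20)×10⁻⁴ = 2.45×10⁻⁴ K⁻¹
Layer 2: α = (0.51 + 0.097×11)×10⁻⁴ = 1.577×10⁻⁴ K⁻¹
Layer 3: α = (0.51 + 0.097×1.9)×10⁻⁴ = 0.6943×10⁻⁴ K⁻¹
0–230 m: 1.3 × 230 × 2.45×10⁻⁴ = 0.073255 m
Layer 2: 790 × 1 × 1.577×10⁻⁴ = 0.124583 m
Layer 3: 0.39 × 0.6943×10⁻⁴ × 560 = 0.015163512 m
Δh = 0.073255 + 0.124583 + 0.015163512 = 0.213001512 m ≈ 0.21 m

0.21 m of thermosteric rise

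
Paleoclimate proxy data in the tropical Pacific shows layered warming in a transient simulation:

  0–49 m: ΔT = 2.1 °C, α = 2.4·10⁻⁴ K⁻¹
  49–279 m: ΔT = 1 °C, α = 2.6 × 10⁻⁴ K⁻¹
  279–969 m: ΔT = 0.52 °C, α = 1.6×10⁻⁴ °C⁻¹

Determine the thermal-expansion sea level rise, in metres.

Δh ≈ 0.142 m

Layer 1: 2.1 × 2.4×10⁻⁴ × 49 = 0.024696 m
Layer 2: 1 × 230 × 2.6×10⁻⁴ = 0.05980 m
279–969 m: 0.52 × 690 × 1.6×10⁻⁴ = 0.057408 m
Δh = 0.024696 + 0.05980 + 0.057408 = 0.141904 m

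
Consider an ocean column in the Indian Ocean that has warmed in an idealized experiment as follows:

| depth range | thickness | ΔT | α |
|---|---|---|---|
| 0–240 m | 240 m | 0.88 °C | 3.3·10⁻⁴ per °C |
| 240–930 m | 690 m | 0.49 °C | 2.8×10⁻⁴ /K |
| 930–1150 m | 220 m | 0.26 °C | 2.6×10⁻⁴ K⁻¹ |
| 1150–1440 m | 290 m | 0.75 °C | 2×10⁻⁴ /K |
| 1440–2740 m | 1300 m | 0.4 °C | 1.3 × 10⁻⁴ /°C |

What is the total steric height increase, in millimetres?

290 mm

0–240 m: 240 × 0.88 × 3.3×10⁻⁴ = 0.069696 m
240–930 m: 690 × 2.8×10⁻⁴ × 0.49 = 0.094668 m
Layer 3: 0.26 × 220 × 2.6×10⁻⁴ = 0.014872 m
1150–1440 m: 290 × 2×10⁻⁴ × 0.75 = 0.04350 m
1440–2740 m: 0.4 × 1300 × 1.3×10⁻⁴ = 0.06760 m
Δh = 0.069696 + 0.094668 + 0.014872 + 0.04350 + 0.06760 = 0.290336 m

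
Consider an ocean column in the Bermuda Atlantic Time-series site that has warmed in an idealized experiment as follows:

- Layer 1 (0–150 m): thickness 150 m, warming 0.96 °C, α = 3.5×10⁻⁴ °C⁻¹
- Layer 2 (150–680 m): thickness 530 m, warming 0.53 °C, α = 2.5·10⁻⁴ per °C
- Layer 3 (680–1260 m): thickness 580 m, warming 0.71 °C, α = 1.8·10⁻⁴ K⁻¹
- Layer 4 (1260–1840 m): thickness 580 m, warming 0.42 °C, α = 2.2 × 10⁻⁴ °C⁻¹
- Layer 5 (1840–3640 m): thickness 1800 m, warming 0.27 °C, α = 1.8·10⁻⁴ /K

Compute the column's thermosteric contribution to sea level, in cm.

Δh = 34 cm

0–150 m: 3.5×10⁻⁴ × 0.96 × 150 = 0.05040 m
150–680 m: 2.5×10⁻⁴ × 0.53 × 530 = 0.070225 m
680–1260 m: 580 × 0.71 × 1.8×10⁻⁴ = 0.074124 m
Layer 4: 580 × 2.2×10⁻⁴ × 0.42 = 0.053592 m
1800 × 0.27 × 1.8×10⁻⁴ = 0.08748 m
Δh = 0.05040 + 0.070225 + 0.074124 + 0.053592 + 0.08748 = 0.335821 m ≈ 34 cm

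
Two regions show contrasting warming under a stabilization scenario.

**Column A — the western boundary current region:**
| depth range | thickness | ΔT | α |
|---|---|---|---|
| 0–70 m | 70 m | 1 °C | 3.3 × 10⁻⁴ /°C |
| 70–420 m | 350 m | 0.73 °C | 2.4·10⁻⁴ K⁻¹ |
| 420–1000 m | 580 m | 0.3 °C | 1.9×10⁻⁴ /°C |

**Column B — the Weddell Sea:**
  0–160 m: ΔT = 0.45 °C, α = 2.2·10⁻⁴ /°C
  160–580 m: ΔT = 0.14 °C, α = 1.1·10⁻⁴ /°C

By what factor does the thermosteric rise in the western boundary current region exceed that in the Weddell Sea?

5.3

A 3.3×10⁻⁴ × 70 × 1 = 0.02310 m
A 70–420 m: 2.4×10⁻⁴ × 350 × 0.73 = 0.06132 m
A Layer 3: 1.9×10⁻⁴ × 0.3 × 580 = 0.03306 m
A total: 0.11748 m
B Layer 1: 160 × 2.2×10⁻⁴ × 0.45 = 0.01584 m
B 420 × 0.14 × 1.1×10⁻⁴ = 0.006468 m
B total: 0.022308 m
Ratio: 0.11748 / 0.022308 ≈ 5.266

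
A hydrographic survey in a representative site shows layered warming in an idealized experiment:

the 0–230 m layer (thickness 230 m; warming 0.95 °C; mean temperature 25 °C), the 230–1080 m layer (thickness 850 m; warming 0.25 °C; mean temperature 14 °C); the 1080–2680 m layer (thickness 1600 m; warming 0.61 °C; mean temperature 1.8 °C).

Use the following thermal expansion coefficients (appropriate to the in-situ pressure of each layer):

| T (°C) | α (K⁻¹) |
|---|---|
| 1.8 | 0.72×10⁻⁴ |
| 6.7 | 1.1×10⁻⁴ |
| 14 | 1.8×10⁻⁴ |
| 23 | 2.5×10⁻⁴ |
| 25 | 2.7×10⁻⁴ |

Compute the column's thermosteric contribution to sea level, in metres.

Layer 1 at 25 °C → α = 2.7×10⁻⁴ K⁻¹
Layer 2 at 14 °C → α = 1.8×10⁻⁴ K⁻¹
Layer 3 at 1.8 °C → α = 0.72×10⁻⁴ K⁻¹
Layer 1: 230 × 2.7×10⁻⁴ × 0.95 = 0.058995 m
1.8×10⁻⁴ × 0.25 × 850 = 0.03825 m
1080–2680 m: 1600 × 0.61 × 0.72×10⁻⁴ = 0.070272 m
Δh = 0.058995 + 0.03825 + 0.070272 = 0.167517 m ≈ 0.168 m

Δh ≈ 0.168 m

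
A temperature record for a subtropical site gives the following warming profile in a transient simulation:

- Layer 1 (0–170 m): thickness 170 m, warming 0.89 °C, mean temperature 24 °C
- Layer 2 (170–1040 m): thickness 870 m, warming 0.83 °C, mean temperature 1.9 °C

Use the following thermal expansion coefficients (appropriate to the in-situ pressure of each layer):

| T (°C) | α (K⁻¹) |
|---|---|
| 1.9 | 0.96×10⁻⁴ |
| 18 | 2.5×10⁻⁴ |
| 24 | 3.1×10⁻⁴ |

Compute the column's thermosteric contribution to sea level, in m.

Layer 1 at 24 °C → α = 3.1×10⁻⁴ K⁻¹
Layer 2 at 1.9 °C → α = 0.96×10⁻⁴ K⁻¹
0–170 m: 170 × 0.89 × 3.1×10⁻⁴ = 0.046903 m
0.96×10⁻⁴ × 0.83 × 870 = 0.0693216 m
Δh = 0.046903 + 0.0693216 = 0.1162246 m ≈ 0.116 m

Δh ≈ 0.116 m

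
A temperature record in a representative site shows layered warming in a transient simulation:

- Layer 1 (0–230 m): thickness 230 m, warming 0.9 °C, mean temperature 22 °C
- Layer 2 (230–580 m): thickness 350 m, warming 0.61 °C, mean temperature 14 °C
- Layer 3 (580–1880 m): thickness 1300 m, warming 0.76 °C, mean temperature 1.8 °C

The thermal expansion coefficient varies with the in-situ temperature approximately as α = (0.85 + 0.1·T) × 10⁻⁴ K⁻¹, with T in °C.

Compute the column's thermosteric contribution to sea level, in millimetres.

Layer 1: α = (0.85 + 0.1×22)×10⁻⁴ = 3.05×10⁻⁴ K⁻¹
Layer 2: α = (0.85 + 0.1×14)×10⁻⁴ = 2.25×10⁻⁴ K⁻¹
Layer 3: α = (0.85 + 0.1×1.8)×10⁻⁴ = 1.03×10⁻⁴ K⁻¹
0–230 m: 230 × 3.05×10⁻⁴ × 0.9 = 0.063135 m
230–580 m: 350 × 0.61 × 2.25×10⁻⁴ = 0.0480375 m
Layer 3: 0.76 × 1.03×10⁻⁴ × 1300 = 0.101764 m
Δh = 0.063135 + 0.0480375 + 0.101764 = 0.2129365 m ≈ 213 mm

213 mm of thermosteric rise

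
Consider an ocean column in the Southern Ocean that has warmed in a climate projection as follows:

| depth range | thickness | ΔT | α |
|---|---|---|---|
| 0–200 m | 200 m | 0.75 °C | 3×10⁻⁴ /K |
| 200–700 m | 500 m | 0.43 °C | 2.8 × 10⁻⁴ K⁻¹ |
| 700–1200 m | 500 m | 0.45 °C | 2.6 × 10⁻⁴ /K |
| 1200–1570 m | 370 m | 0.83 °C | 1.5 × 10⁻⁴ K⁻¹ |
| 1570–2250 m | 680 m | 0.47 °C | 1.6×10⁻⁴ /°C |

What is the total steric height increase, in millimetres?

0–200 m: 200 × 0.75 × 3×10⁻⁴ = 0.04500 m
Layer 2: 0.43 × 500 × 2.8×10⁻⁴ = 0.06020 m
700–1200 m: 2.6×10⁻⁴ × 500 × 0.45 = 0.05850 m
0.83 × 1.5×10⁻⁴ × 370 = 0.046065 m
0.47 × 680 × 1.6×10⁻⁴ = 0.051136 m
Δh = 0.04500 + 0.06020 + 0.05850 + 0.046065 + 0.051136 = 0.260901 m ≈ 261 mm

Δh = 261 mm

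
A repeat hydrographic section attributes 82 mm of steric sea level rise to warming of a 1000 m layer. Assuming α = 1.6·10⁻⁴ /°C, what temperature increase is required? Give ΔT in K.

about 0.513 K

ΔT = Δh/(αH) = 0.082 / (1.6×10⁻⁴ × 1000) = 0.5125 K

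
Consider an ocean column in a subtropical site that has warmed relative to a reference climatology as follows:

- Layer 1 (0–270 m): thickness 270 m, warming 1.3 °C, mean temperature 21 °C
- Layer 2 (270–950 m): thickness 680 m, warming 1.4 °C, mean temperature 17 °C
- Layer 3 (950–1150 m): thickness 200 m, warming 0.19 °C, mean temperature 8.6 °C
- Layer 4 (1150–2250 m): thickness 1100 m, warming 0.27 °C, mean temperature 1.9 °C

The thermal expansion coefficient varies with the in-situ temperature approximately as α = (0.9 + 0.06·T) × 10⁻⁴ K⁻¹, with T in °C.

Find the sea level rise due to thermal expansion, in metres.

Δh ≈ 0.29 m

Layer 1: α = (0.9 + 0.06×21)×10⁻⁴ = 2.16×10⁻⁴ K⁻¹
Layer 2: α = (0.9 + 0.06×17)×10⁻⁴ = 1.92×10⁻⁴ K⁻¹
Layer 3: α = (0.9 + 0.06×8.6)×10⁻⁴ = 1.416×10⁻⁴ K⁻¹
Layer 4: α = (0.9 + 0.06×1.9)×10⁻⁴ = 1.014×10⁻⁴ K⁻¹
Layer 1: 1.3 × 2.16×10⁻⁴ × 270 = 0.075816 m
1.4 × 680 × 1.92×10⁻⁴ = 0.182784 m
950–1150 m: 1.416×10⁻⁴ × 0.19 × 200 = 0.0053808 m
Layer 4: 1100 × 1.014×10⁻⁴ × 0.27 = 0.0301158 m
Δh = 0.075816 + 0.182784 + 0.0053808 + 0.0301158 = 0.2940966 m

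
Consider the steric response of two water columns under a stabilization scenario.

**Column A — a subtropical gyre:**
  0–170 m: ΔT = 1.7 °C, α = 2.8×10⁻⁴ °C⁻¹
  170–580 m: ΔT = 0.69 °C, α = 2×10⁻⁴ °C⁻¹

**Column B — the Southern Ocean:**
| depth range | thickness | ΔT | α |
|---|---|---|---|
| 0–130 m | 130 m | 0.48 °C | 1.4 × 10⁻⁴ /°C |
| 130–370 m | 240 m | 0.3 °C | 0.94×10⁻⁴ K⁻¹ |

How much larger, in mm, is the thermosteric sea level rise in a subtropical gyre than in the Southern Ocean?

A 0–170 m: 2.8×10⁻⁴ × 1.7 × 170 = 0.08092 m
A Layer 2: 2×10⁻⁴ × 0.69 × 410 = 0.05658 m
A total: 0.13750 m
B Layer 1: 130 × 0.48 × 1.4×10⁻⁴ = 0.008736 m
B 0.94×10⁻⁴ × 240 × 0.3 = 0.006768 m
B total: 0.015504 m
Difference: 0.13750 − 0.015504 = 0.121996 m

120 mm larger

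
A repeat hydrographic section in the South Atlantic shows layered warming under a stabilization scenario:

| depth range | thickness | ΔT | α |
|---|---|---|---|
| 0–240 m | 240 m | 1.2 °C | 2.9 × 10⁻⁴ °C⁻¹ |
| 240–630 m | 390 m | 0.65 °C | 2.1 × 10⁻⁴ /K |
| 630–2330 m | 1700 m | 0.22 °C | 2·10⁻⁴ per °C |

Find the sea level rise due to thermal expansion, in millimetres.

Layer 1: 1.2 × 2.9×10⁻⁴ × 240 = 0.08352 m
390 × 0.65 × 2.1×10⁻⁴ = 0.053235 m
Layer 3: 1700 × 2×10⁻⁴ × 0.22 = 0.07480 m
Δh = 0.08352 + 0.053235 + 0.07480 = 0.211555 m ≈ 212 mm

Δh = 212 mm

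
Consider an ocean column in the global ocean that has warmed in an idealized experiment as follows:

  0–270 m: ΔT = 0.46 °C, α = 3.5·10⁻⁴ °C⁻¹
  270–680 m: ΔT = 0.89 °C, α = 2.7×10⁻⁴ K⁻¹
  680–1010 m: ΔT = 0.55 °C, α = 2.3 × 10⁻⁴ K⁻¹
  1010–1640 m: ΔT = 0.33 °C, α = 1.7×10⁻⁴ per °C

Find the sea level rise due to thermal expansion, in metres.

about 0.22 m

0–270 m: 270 × 3.5×10⁻⁴ × 0.46 = 0.04347 m
410 × 0.89 × 2.7×10⁻⁴ = 0.098523 m
0.55 × 330 × 2.3×10⁻⁴ = 0.041745 m
Layer 4: 1.7×10⁻⁴ × 0.33 × 630 = 0.035343 m
Δh = 0.04347 + 0.098523 + 0.041745 + 0.035343 = 0.219081 m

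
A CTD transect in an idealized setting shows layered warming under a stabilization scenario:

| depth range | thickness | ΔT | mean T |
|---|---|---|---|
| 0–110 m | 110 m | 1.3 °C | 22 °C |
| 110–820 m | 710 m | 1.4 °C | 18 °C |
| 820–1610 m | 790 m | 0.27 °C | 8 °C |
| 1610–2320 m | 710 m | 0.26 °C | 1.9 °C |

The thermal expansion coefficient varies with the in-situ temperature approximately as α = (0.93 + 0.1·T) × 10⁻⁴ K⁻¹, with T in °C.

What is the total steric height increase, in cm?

Δh = 37.4 cm

Layer 1: α = (0.93 + 0.1×22)×10⁻⁴ = 3.13×10⁻⁴ K⁻¹
Layer 2: α = (0.93 + 0.1×18)×10⁻⁴ = 2.73×10⁻⁴ K⁻¹
Layer 3: α = (0.93 + 0.1×8)×10⁻⁴ = 1.73×10⁻⁴ K⁻¹
Layer 4: α = (0.93 + 0.1×1.9)×10⁻⁴ = 1.12×10⁻⁴ K⁻¹
Layer 1: 110 × 3.13×10⁻⁴ × 1.3 = 0.044759 m
110–820 m: 2.73×10⁻⁴ × 1.4 × 710 = 0.271362 m
1.73×10⁻⁴ × 790 × 0.27 = 0.0369009 m
710 × 0.26 × 1.12×10⁻⁴ = 0.0206752 m
Δh = 0.044759 + 0.271362 + 0.0369009 + 0.0206752 = 0.3736971 m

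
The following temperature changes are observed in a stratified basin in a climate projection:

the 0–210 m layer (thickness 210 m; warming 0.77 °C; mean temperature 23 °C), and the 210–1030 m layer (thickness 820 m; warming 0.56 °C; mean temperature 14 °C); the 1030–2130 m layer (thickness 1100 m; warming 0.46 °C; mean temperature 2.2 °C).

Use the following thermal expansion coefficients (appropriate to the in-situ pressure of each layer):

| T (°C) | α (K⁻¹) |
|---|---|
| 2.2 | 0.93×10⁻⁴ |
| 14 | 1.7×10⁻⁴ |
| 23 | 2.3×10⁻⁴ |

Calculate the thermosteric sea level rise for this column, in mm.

Layer 1 at 23 °C → α = 2.3×10⁻⁴ K⁻¹
Layer 2 at 14 °C → α = 1.7×10⁻⁴ K⁻¹
Layer 3 at 2.2 °C → α = 0.93×10⁻⁴ K⁻¹
Layer 1: 210 × 2.3×10⁻⁴ × 0.77 = 0.037191 m
210–1030 m: 820 × 1.7×10⁻⁴ × 0.56 = 0.078064 m
1030–2130 m: 1100 × 0.46 × 0.93×10⁻⁴ = 0.047058 m
Δh = 0.037191 + 0.078064 + 0.047058 = 0.162313 m

about 162 mm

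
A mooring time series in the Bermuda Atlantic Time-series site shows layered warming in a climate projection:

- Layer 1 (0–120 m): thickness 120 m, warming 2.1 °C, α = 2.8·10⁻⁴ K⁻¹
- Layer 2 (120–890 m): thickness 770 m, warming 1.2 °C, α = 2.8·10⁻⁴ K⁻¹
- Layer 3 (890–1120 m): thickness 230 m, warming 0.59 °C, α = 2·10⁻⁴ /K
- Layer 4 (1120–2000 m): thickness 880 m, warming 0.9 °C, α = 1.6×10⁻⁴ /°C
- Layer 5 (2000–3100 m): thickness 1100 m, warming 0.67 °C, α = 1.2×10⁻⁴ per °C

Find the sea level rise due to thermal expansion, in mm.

572 mm

Layer 1: 120 × 2.8×10⁻⁴ × 2.1 = 0.07056 m
Layer 2: 770 × 1.2 × 2.8×10⁻⁴ = 0.25872 m
890–1120 m: 0.59 × 230 × 2×10⁻⁴ = 0.02714 m
1120–2000 m: 880 × 1.6×10⁻⁴ × 0.9 = 0.12672 m
Layer 5: 0.67 × 1.2×10⁻⁴ × 1100 = 0.08844 m
Δh = 0.07056 + 0.25872 + 0.02714 + 0.12672 + 0.08844 = 0.57158 m ≈ 572 mm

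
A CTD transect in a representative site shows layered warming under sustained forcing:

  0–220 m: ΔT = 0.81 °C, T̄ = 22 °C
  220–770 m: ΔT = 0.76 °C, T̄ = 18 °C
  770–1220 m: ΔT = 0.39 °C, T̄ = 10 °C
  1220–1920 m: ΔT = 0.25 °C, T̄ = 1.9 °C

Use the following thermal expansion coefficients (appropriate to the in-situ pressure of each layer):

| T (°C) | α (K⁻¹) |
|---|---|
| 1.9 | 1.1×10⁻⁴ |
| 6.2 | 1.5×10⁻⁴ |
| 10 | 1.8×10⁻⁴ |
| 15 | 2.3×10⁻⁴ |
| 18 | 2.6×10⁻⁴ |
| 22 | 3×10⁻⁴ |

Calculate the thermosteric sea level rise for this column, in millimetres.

about 213 mm

Layer 1 at 22 °C → α = 3×10⁻⁴ K⁻¹
Layer 2 at 18 °C → α = 2.6×10⁻⁴ K⁻¹
Layer 3 at 10 °C → α = 1.8×10⁻⁴ K⁻¹
Layer 4 at 1.9 °C → α = 1.1×10⁻⁴ K⁻¹
0.81 × 3×10⁻⁴ × 220 = 0.05346 m
220–770 m: 550 × 2.6×10⁻⁴ × 0.76 = 0.10868 m
450 × 0.39 × 1.8×10⁻⁴ = 0.03159 m
Layer 4: 700 × 1.1×10⁻⁴ × 0.25 = 0.01925 m
Δh = 0.05346 + 0.10868 + 0.03159 + 0.01925 = 0.21298 m ≈ 213 mm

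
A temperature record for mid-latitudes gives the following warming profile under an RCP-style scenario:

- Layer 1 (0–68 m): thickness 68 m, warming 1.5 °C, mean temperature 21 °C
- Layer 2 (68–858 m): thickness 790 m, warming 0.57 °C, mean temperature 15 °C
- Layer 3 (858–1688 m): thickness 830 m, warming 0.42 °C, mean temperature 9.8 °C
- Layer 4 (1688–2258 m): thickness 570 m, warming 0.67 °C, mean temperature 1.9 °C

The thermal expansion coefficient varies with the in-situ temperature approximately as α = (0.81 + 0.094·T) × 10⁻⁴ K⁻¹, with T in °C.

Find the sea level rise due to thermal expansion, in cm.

Layer 1: α = (0.81 + 0.094×21)×10⁻⁴ = 2.784×10⁻⁴ K⁻¹
Layer 2: α = (0.81 + 0.094×15)×10⁻⁴ = 2.22×10⁻⁴ K⁻¹
Layer 3: α = (0.81 + 0.094×9.8)×10⁻⁴ = 1.7312×10⁻⁴ K⁻¹
Layer 4: α = (0.81 + 0.094×1.9)×10⁻⁴ = 0.9886×10⁻⁴ K⁻¹
2.784×10⁻⁴ × 68 × 1.5 = 0.0283968 m
790 × 2.22×10⁻⁴ × 0.57 = 0.0999666 m
Layer 3: 1.7312×10⁻⁴ × 830 × 0.42 = 0.060349632 m
Layer 4: 0.9886×10⁻⁴ × 570 × 0.67 = 0.037754634 m
Δh = 0.0283968 + 0.0999666 + 0.060349632 + 0.037754634 = 0.226467666 m ≈ 22.6 cm

Δh ≈ 22.6 cm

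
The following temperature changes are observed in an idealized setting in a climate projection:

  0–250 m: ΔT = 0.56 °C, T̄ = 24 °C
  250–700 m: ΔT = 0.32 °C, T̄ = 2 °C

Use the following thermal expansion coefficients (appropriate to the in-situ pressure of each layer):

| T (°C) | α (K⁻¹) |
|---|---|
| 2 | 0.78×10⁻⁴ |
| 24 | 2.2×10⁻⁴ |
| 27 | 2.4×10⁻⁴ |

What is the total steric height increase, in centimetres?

4.20 cm of thermosteric rise

Layer 1 at 24 °C → α = 2.2×10⁻⁴ K⁻¹
Layer 2 at 2 °C → α = 0.78×10⁻⁴ K⁻¹
0–250 m: 2.2×10⁻⁴ × 0.56 × 250 = 0.03080 m
450 × 0.32 × 0.78×10⁻⁴ = 0.011232 m
Δh = 0.03080 + 0.011232 = 0.042032 m ≈ 4.20 cm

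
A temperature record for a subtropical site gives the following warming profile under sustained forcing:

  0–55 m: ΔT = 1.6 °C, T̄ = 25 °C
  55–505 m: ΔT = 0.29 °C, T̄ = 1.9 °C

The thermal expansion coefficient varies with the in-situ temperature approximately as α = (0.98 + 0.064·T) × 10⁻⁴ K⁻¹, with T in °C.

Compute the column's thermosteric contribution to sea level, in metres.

Layer 1: α = (0.98 + 0.064×25)×10⁻⁴ = 2.58×10⁻⁴ K⁻¹
Layer 2: α = (0.98 + 0.064×1.9)×10⁻⁴ = 1.1016×10⁻⁴ K⁻¹
Layer 1: 2.58×10⁻⁴ × 1.6 × 55 = 0.022704 m
55–505 m: 0.29 × 1.1016×10⁻⁴ × 450 = 0.01437588 m
Δh = 0.022704 + 0.01437588 = 0.03707988 m

about 0.0371 m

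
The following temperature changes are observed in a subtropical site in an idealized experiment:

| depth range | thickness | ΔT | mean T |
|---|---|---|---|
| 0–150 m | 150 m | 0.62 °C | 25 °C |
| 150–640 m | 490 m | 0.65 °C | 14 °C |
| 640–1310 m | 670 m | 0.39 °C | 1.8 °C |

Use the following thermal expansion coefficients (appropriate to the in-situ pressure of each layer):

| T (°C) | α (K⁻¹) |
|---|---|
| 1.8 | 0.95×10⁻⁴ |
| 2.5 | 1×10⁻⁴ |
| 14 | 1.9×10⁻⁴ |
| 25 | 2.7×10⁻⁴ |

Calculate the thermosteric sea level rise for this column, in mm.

110 mm

Layer 1 at 25 °C → α = 2.7×10⁻⁴ K⁻¹
Layer 2 at 14 °C → α = 1.9×10⁻⁴ K⁻¹
Layer 3 at 1.8 °C → α = 0.95×10⁻⁴ K⁻¹
0–150 m: 2.7×10⁻⁴ × 150 × 0.62 = 0.02511 m
150–640 m: 490 × 0.65 × 1.9×10⁻⁴ = 0.060515 m
640–1310 m: 670 × 0.95×10⁻⁴ × 0.39 = 0.0248235 m
Δh = 0.02511 + 0.060515 + 0.0248235 = 0.1104485 m ≈ 110 mm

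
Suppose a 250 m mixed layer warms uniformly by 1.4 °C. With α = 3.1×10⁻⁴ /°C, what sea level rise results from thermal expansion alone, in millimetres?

Δh = 110 mm

Δh = αΔT·H = 3.1×10⁻⁴ × 1.4 × 250 = 0.10850 m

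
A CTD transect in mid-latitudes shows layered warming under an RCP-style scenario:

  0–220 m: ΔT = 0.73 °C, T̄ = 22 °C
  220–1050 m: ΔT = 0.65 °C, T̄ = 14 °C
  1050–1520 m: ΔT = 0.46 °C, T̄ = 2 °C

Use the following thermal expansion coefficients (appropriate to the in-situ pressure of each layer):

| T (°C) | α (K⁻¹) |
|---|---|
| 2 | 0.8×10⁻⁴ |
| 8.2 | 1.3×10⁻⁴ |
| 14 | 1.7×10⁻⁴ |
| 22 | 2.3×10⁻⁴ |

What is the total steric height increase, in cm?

Layer 1 at 22 °C → α = 2.3×10⁻⁴ K⁻¹
Layer 2 at 14 °C → α = 1.7×10⁻⁴ K⁻¹
Layer 3 at 2 °C → α = 0.8×10⁻⁴ K⁻¹
0–220 m: 2.3×10⁻⁴ × 0.73 × 220 = 0.036938 m
Layer 2: 0.65 × 830 × 1.7×10⁻⁴ = 0.091715 m
1050–1520 m: 0.8×10⁻⁴ × 470 × 0.46 = 0.017296 m
Δh = 0.036938 + 0.091715 + 0.017296 = 0.145949 m ≈ 15 cm

Δh ≈ 15 cm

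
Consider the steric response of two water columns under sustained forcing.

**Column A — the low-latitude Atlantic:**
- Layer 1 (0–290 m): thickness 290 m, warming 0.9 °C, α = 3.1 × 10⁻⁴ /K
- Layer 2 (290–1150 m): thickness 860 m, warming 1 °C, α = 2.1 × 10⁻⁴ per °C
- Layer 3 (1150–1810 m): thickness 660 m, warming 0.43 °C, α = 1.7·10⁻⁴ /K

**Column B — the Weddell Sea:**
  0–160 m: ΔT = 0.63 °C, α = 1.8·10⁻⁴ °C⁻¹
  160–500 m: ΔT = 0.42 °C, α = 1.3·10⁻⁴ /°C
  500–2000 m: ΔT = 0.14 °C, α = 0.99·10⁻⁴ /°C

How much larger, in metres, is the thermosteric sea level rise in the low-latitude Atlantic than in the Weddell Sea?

0.25 m

A 0–290 m: 290 × 3.1×10⁻⁴ × 0.9 = 0.08091 m
A 860 × 1 × 2.1×10⁻⁴ = 0.18060 m
A 1150–1810 m: 1.7×10⁻⁴ × 0.43 × 660 = 0.048246 m
A total: 0.309756 m
B 0–160 m: 0.63 × 160 × 1.8×10⁻⁴ = 0.018144 m
B 160–500 m: 0.42 × 1.3×10⁻⁴ × 340 = 0.018564 m
B Layer 3: 0.14 × 0.99×10⁻⁴ × 1500 = 0.02079 m
B total: 0.057498 m
Difference: 0.309756 − 0.057498 = 0.252258 m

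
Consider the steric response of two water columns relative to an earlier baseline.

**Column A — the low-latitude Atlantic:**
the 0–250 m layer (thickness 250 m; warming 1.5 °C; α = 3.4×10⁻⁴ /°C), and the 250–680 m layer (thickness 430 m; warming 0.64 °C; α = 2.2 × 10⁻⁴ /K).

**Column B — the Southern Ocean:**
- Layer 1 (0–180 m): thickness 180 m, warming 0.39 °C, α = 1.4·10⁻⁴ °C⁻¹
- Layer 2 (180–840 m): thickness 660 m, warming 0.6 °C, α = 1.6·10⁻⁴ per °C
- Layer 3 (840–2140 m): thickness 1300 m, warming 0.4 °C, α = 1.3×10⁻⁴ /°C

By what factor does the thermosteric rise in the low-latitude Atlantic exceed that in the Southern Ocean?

a factor of 1.34

A 0–250 m: 3.4×10⁻⁴ × 250 × 1.5 = 0.12750 m
A 250–680 m: 430 × 2.2×10⁻⁴ × 0.64 = 0.060544 m
A total: 0.188044 m
B 0.39 × 1.4×10⁻⁴ × 180 = 0.009828 m
B 660 × 0.6 × 1.6×10⁻⁴ = 0.06336 m
B 840–2140 m: 1300 × 1.3×10⁻⁴ × 0.4 = 0.06760 m
B total: 0.140788 m
Ratio: 0.188044 / 0.140788 ≈ 1.336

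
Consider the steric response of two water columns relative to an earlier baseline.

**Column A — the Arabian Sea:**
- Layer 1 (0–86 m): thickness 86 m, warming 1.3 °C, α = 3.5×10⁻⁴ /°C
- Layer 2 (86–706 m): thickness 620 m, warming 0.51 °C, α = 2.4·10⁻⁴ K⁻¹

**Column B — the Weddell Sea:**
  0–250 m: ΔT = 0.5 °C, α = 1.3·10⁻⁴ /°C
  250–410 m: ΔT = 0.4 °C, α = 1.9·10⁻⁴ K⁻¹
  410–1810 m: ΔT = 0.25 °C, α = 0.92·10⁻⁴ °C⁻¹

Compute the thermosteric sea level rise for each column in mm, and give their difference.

A: 120 mm; B: 61 mm; difference 54 mm

A 0–86 m: 1.3 × 86 × 3.5×10⁻⁴ = 0.03913 m
A 2.4×10⁻⁴ × 0.51 × 620 = 0.075888 m
A total: 0.115018 m
B 0–250 m: 1.3×10⁻⁴ × 0.5 × 250 = 0.01625 m
B Layer 2: 1.9×10⁻⁴ × 0.4 × 160 = 0.01216 m
B Layer 3: 0.92×10⁻⁴ × 1400 × 0.25 = 0.03220 m
B total: 0.06061 m
Difference: 0.115018 − 0.06061 = 0.054408 m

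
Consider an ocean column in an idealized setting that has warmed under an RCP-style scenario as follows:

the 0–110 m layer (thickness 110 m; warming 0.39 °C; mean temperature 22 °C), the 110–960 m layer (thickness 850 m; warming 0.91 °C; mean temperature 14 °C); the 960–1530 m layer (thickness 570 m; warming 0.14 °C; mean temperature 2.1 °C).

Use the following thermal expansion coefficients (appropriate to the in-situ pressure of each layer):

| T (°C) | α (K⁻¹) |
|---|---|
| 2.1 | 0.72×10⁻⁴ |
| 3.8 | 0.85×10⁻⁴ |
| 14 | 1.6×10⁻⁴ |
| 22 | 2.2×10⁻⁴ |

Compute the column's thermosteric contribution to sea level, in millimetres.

Layer 1 at 22 °C → α = 2.2×10⁻⁴ K⁻¹
Layer 2 at 14 °C → α = 1.6×10⁻⁴ K⁻¹
Layer 3 at 2.1 °C → α = 0.72×10⁻⁴ K⁻¹
Layer 1: 110 × 0.39 × 2.2×10⁻⁴ = 0.009438 m
1.6×10⁻⁴ × 0.91 × 850 = 0.12376 m
960–1530 m: 570 × 0.72×10⁻⁴ × 0.14 = 0.0057456 m
Δh = 0.009438 + 0.12376 + 0.0057456 = 0.1389436 m ≈ 139 mm

about 139 mm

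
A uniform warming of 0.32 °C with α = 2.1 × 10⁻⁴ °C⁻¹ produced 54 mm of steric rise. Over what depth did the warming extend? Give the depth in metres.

H = Δh/(αΔT) = 0.054 / (2.1×10⁻⁴ × 0.32) ≈ 803.6 m

800 m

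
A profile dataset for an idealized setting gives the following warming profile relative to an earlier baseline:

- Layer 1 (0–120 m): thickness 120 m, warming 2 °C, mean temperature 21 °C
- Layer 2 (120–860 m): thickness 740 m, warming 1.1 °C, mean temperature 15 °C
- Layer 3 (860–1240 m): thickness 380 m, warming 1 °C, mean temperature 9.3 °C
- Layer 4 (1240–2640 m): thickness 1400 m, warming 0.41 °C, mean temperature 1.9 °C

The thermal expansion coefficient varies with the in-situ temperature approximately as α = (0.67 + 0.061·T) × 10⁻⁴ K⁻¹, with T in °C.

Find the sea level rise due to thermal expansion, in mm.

268 mm of thermosteric rise

Layer 1: α = (0.67 + 0.061×21)×10⁻⁴ = 1.951×10⁻⁴ K⁻¹
Layer 2: α = (0.67 + 0.061×15)×10⁻⁴ = 1.585×10⁻⁴ K⁻¹
Layer 3: α = (0.67 + 0.061×9.3)×10⁻⁴ = 1.2373×10⁻⁴ K⁻¹
Layer 4: α = (0.67 + 0.061×1.9)×10⁻⁴ = 0.7859×10⁻⁴ K⁻¹
0–120 m: 2 × 120 × 1.951×10⁻⁴ = 0.046824 m
740 × 1.585×10⁻⁴ × 1.1 = 0.129019 m
Layer 3: 1.2373×10⁻⁴ × 380 × 1 = 0.0470174 m
0.7859×10⁻⁴ × 0.41 × 1400 = 0.04511066 m
Δh = 0.046824 + 0.129019 + 0.0470174 + 0.04511066 = 0.26797106 m ≈ 268 mm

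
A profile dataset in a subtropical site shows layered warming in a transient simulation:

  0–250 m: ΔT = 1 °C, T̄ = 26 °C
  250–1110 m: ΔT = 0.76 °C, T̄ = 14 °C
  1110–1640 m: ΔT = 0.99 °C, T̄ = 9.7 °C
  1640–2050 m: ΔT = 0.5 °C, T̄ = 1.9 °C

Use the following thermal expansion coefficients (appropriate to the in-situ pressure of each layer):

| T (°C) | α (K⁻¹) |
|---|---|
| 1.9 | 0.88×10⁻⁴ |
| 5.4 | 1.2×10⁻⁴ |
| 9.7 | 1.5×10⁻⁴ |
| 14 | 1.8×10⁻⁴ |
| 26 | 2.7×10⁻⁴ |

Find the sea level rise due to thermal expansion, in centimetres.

28 cm of thermosteric rise

Layer 1 at 26 °C → α = 2.7×10⁻⁴ K⁻¹
Layer 2 at 14 °C → α = 1.8×10⁻⁴ K⁻¹
Layer 3 at 9.7 °C → α = 1.5×10⁻⁴ K⁻¹
Layer 4 at 1.9 °C → α = 0.88×10⁻⁴ K⁻¹
0–250 m: 2.7×10⁻⁴ × 1 × 250 = 0.06750 m
250–1110 m: 0.76 × 1.8×10⁻⁴ × 860 = 0.117648 m
1110–1640 m: 530 × 1.5×10⁻⁴ × 0.99 = 0.078705 m
1640–2050 m: 410 × 0.5 × 0.88×10⁻⁴ = 0.01804 m
Δh = 0.06750 + 0.117648 + 0.078705 + 0.01804 = 0.281893 m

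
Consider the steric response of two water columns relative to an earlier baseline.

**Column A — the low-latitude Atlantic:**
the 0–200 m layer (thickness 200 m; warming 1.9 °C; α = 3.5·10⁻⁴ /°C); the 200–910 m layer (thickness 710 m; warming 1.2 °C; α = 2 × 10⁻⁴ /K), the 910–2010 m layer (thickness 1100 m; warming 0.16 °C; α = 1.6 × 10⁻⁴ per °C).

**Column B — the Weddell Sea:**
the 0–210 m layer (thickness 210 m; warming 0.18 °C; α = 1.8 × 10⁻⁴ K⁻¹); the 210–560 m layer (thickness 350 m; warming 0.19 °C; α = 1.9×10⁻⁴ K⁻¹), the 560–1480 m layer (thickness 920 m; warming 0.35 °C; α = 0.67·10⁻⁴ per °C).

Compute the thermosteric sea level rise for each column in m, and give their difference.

A: 0.332 m; B: 0.0410 m; difference 0.291 m

A Layer 1: 200 × 3.5×10⁻⁴ × 1.9 = 0.13300 m
A 710 × 1.2 × 2×10⁻⁴ = 0.17040 m
A 910–2010 m: 0.16 × 1100 × 1.6×10⁻⁴ = 0.02816 m
A total: 0.33156 m
B 0–210 m: 210 × 1.8×10⁻⁴ × 0.18 = 0.006804 m
B 210–560 m: 1.9×10⁻⁴ × 0.19 × 350 = 0.012635 m
B Layer 3: 0.67×10⁻⁴ × 920 × 0.35 = 0.021574 m
B total: 0.041013 m
Difference: 0.33156 − 0.041013 = 0.290547 m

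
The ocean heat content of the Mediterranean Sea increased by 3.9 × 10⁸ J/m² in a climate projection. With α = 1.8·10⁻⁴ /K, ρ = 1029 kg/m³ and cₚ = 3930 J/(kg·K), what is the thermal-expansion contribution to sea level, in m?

Δh = αQ/(ρcₚ) = 1.8×10⁻⁴ × 3.9×10⁸ / (1029 × 3930) ≈ 0.017359 m

about 0.017 m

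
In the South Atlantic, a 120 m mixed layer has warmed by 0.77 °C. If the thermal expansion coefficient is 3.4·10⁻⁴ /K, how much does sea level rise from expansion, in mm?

Δh = 31.4 mm

Δh = αΔT·H = 3.4×10⁻⁴ × 0.77 × 120 = 0.031416 m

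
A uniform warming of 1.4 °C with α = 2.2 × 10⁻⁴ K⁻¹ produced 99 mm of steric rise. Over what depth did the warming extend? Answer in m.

H ≈ 321 m

H = Δh/(αΔT) = 0.099 / (2.2×10⁻⁴ × 1.4) ≈ 321.4 m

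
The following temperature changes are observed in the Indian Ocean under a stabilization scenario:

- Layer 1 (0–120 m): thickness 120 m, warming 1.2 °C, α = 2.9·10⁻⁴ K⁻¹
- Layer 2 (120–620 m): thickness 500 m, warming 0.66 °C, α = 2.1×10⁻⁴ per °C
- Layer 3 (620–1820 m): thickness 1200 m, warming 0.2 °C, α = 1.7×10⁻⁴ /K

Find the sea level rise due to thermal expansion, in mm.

Δh ≈ 152 mm

120 × 2.9×10⁻⁴ × 1.2 = 0.04176 m
120–620 m: 500 × 0.66 × 2.1×10⁻⁴ = 0.06930 m
Layer 3: 0.2 × 1.7×10⁻⁴ × 1200 = 0.04080 m
Δh = 0.04176 + 0.06930 + 0.04080 = 0.15186 m ≈ 152 mm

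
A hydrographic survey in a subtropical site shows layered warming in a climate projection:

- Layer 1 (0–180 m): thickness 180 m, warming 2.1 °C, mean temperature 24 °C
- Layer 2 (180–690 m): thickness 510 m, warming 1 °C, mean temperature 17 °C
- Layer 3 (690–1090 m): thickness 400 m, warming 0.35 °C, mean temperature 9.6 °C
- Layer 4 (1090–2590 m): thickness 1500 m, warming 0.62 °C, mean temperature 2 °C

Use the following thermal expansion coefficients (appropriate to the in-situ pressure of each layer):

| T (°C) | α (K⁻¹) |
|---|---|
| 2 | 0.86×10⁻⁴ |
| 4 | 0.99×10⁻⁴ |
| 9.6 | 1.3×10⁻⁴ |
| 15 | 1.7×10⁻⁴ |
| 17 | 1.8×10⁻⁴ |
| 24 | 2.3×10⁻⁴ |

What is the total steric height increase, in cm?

Δh = 28 cm

Layer 1 at 24 °C → α = 2.3×10⁻⁴ K⁻¹
Layer 2 at 17 °C → α = 1.8×10⁻⁴ K⁻¹
Layer 3 at 9.6 °C → α = 1.3×10⁻⁴ K⁻¹
Layer 4 at 2 °C → α = 0.86×10⁻⁴ K⁻¹
2.1 × 2.3×10⁻⁴ × 180 = 0.08694 m
180–690 m: 510 × 1 × 1.8×10⁻⁴ = 0.09180 m
0.35 × 400 × 1.3×10⁻⁴ = 0.01820 m
1500 × 0.62 × 0.86×10⁻⁴ = 0.07998 m
Δh = 0.08694 + 0.09180 + 0.01820 + 0.07998 = 0.27692 m ≈ 28 cm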